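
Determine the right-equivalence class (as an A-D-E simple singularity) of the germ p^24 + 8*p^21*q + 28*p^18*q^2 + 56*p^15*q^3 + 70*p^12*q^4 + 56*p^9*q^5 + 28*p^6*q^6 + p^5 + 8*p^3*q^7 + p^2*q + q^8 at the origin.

D_9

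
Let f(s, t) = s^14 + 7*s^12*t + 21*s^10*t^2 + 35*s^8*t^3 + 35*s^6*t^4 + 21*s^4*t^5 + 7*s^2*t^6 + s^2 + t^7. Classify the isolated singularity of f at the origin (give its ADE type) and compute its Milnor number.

Type A6, Milnor number mu = 6.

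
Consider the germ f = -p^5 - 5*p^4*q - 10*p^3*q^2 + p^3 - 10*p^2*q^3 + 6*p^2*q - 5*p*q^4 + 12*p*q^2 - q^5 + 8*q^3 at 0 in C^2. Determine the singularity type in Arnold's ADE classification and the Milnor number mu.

The Hessian of f at 0 has rank 0. Corank 2; j^3 = (p + 2*q)^3 is a perfect cube, so E-series; the 5-jet and mu = 8 give E_8.

Type E_8, Milnor number mu = 8.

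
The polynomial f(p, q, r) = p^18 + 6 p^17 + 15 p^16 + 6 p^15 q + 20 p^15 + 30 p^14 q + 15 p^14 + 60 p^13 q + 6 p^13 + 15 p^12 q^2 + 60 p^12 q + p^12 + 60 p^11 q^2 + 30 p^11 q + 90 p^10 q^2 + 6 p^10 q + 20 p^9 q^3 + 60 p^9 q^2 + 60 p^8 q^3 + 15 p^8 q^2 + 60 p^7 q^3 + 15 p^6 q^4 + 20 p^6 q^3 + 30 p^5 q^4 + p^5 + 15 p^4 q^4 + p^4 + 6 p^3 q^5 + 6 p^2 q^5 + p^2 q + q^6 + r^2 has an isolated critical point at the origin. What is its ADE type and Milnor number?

Type D_{7}, Milnor number mu = 7.

The Hessian of f at 0 has rank 1. Corank 2; j^3 = p^2*q has shape L^2 M (L != M), so D-series; mu = 7 gives D_7.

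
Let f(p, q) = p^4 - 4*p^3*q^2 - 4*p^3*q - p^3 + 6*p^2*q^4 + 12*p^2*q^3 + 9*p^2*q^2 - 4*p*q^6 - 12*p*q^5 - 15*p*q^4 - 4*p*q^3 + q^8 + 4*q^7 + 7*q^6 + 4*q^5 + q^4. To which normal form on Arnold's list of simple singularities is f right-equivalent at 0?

The Hessian of f at 0 has rank 0. Corank 2; j^3 = -p^3 is a perfect cube, so E-series; the 4-jet and mu = 6 give E_6.

E_{6}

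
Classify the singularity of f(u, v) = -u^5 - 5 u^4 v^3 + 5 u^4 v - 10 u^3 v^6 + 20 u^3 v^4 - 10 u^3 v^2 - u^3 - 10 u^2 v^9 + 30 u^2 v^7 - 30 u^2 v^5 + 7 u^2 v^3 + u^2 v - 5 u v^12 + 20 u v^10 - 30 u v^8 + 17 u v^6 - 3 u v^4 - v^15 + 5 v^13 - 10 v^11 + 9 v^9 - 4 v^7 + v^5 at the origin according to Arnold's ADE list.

The Hessian of f at 0 has rank 0. Corank 2; j^3 = -u^2*(u - v) has shape L^2 M (L != M), so D-series; mu = 6 gives D_6.

D_{6}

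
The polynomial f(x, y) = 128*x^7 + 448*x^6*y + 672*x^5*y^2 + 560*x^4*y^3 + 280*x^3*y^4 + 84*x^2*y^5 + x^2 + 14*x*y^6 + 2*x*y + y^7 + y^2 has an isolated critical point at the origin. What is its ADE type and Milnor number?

The Hessian of f at 0 is [[2, 2], [2, 2]] with rank 1, so corank 1. A Groebner basis of the Jacobian ideal J(f) in C{x,y} is {y^6, x + y}; counting standard monomials gives mu = 6. Corank 1: A-series; mu = 6 gives A_6.

Type A_6, Milnor number mu = 6.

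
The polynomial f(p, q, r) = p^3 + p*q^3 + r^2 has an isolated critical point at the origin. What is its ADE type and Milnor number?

Type E_7, Milnor number mu = 7.

The Hessian of f at 0 has rank 1. Corank 2; j^3 = p^3 is a perfect cube, so E-series; the 4-jet and mu = 7 give E_7.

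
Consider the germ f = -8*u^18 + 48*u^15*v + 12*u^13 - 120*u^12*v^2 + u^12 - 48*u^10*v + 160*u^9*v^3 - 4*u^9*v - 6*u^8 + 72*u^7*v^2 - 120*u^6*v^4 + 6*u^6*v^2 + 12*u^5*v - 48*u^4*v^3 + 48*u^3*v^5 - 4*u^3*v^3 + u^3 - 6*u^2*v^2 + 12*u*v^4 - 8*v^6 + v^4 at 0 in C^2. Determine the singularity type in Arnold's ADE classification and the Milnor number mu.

Type E_6, Milnor number mu = 6.

The Hessian of f at 0 has rank 0. Corank 2; j^3 = u^3 is a perfect cube, so E-series; the 4-jet and mu = 6 give E_6.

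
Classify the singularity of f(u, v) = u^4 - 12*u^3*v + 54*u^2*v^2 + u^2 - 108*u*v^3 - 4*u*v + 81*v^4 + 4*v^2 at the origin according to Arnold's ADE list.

The Hessian of f at 0 has rank 1. Corank 1: A-series; mu = 3 gives A_3.

A_{3}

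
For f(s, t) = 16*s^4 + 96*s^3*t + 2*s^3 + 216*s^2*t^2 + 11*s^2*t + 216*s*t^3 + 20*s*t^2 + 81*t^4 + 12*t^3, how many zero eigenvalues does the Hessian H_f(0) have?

Hessian at 0 has rank 0.

2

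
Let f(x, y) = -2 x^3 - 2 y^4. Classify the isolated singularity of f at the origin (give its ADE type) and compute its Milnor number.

Type E6, Milnor number mu = 6.

The Hessian of f at 0 has rank 0. Corank 2; j^3 = -2*x^3 is a perfect cube, so E-series; the 4-jet and mu = 6 give E_6.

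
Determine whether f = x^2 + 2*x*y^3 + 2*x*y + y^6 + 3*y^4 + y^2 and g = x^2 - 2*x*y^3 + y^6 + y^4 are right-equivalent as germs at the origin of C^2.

Yes.

The Hessian of f at 0 is [[2, 2], [2, 2]] with rank 1, so corank 1. A Groebner basis of the Jacobian ideal J(f) in C{x,y} is {y^3, x + y}; counting standard monomials gives mu = 3. Corank 1: A-series; mu = 3 gives A_3. The Hessian of g at 0 is [[2, 0], [0, 0]] with rank 1, so corank 1. A Groebner basis of the Jacobian ideal J(g) in C{x,y} is {y^3, x}; counting standard monomials gives mu = 3. Corank 1: A-series; mu = 3 gives A_3. Both have type A_3, hence right-equivalent.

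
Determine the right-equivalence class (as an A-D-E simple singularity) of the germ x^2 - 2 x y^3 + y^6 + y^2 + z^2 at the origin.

A_1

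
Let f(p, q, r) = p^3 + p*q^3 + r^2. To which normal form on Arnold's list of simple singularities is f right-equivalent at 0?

The Hessian of f at 0 is [[0, 0, 0], [0, 0, 0], [0, 0, 2]] with rank 1, so corank 2. A Groebner basis of the Jacobian ideal J(f) in C{p,q,r} is {p^3, p*q^2, 3*p^2 + q^3, r}; counting standard monomials gives mu = 7. Corank 2; j^3 = p^3 is a perfect cube, so E-series; the 4-jet and mu = 7 give E_7.

E_{7}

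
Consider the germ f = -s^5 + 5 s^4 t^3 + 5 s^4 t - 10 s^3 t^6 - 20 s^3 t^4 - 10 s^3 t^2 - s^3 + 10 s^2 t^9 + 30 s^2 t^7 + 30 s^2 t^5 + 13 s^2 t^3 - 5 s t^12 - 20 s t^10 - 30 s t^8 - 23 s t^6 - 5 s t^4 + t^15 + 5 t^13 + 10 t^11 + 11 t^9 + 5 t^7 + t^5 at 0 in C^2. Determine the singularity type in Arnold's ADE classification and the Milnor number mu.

Type E8, Milnor number mu = 8.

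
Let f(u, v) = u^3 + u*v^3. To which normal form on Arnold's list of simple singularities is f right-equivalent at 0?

The Hessian of f at 0 has rank 0. Corank 2; j^3 = u^3 is a perfect cube, so E-series; the 4-jet and mu = 7 give E_7.

E_7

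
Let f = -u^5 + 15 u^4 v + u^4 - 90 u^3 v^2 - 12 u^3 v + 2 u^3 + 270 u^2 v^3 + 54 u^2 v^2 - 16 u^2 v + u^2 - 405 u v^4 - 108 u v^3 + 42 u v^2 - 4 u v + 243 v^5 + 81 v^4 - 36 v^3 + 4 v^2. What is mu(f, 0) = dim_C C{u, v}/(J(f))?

The Hessian of f at 0 is [[2, -4], [-4, 8]] with rank 1, so corank 1. A Groebner basis of the Jacobian ideal J(f) in C{u,v} is {u/2 + v^3 + v^2/2 - v, u^2 - 2*u - 6*v^2 + 4*v, u*v - u/2 - 5*v^2/2 + v}; counting standard monomials gives mu = 4. Corank 1: A-series; mu = 4 gives A_4.

4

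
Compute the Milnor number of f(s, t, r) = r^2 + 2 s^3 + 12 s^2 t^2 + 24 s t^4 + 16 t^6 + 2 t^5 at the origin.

The Hessian of f at 0 has rank 1. Corank 2; j^3 = 2*s^3 is a perfect cube, so E-series; the 5-jet and mu = 8 give E_8.

8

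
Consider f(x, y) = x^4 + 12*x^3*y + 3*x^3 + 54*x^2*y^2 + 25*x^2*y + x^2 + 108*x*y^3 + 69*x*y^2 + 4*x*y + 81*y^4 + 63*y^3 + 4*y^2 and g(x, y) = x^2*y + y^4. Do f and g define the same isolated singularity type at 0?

No.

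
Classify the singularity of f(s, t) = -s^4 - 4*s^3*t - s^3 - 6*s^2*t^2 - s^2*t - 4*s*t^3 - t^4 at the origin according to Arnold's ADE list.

The Hessian of f at 0 has rank 0. Corank 2; j^3 = -s^2*(s + t) has shape L^2 M (L != M), so D-series; mu = 5 gives D_5.

D_5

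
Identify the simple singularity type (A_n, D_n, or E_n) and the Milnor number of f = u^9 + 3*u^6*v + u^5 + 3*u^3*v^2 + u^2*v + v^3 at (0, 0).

Type D_4, Milnor number mu = 4.

The Hessian of f at 0 has rank 0. Corank 2; j^3 = v*(u^2 + v^2) splits into three distinct lines over C (the quadratic factor has nonzero discriminant), so D_4.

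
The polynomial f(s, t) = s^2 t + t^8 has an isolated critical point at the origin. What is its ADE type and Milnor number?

Type D9, Milnor number mu = 9.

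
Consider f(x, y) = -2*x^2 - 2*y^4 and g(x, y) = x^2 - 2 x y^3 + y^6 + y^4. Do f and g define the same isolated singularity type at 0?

The Hessian of f at 0 has rank 1. Corank 1: A-series; mu = 3 gives A_3. The Hessian of g at 0 has rank 1. Corank 1: A-series; mu = 3 gives A_3. Both have type A_3, hence right-equivalent.

Yes.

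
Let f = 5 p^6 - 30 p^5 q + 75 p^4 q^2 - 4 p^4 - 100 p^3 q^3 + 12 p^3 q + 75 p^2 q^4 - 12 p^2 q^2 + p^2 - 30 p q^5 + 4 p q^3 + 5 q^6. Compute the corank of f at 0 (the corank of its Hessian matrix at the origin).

Hessian at 0 has rank 1.

1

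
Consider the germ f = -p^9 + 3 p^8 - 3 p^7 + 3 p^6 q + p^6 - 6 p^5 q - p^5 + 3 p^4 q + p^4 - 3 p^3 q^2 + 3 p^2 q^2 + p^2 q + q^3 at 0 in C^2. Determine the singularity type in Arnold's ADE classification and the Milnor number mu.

Type D4, Milnor number mu = 4.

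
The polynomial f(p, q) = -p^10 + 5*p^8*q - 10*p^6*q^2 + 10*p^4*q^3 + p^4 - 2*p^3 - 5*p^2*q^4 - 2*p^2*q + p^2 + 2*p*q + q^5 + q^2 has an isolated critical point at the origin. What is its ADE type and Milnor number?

Type A_{4}, Milnor number mu = 4.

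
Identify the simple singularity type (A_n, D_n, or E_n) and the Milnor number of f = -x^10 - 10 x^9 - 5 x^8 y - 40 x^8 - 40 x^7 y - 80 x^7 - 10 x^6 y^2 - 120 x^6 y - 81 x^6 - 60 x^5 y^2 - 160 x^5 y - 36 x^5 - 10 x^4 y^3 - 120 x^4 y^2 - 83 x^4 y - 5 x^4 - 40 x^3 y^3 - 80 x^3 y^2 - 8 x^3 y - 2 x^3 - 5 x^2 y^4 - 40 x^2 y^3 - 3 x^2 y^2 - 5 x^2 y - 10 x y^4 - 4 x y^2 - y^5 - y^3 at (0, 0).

The Hessian of f at 0 is [[0, 0], [0, 0]] with rank 0, so corank 2. A Groebner basis of the Jacobian ideal J(f) in C{x,y} is {x^3 + 9*x^2/4 + 7*x*y/2 + 5*y^2/4, x^2*y - 5*x^2/2 - 4*x*y - 3*y^2/2, 11*x^2/4 + x*y^2 + 9*x*y/2 + 7*y^2/4, -3*x^2 - 5*x*y + y^3 - 2*y^2}; counting standard monomials gives mu = 6. Corank 2; j^3 = -(x + y)^2*(2*x + y) has shape L^2 M (L != M), so D-series; mu = 6 gives D_6.

Type D6, Milnor number mu = 6.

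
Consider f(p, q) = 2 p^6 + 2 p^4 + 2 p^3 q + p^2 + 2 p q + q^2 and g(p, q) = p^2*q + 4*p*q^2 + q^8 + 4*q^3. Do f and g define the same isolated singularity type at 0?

The Hessian of f at 0 has rank 1. Corank 1: A-series; mu = 5 gives A_5. The Hessian of g at 0 has rank 0. Corank 2; j^3 = q*(p + 2*q)^2 has shape L^2 M (L != M), so D-series; mu = 9 gives D_9. f is A_5 but g is D_9, hence not right-equivalent.

No.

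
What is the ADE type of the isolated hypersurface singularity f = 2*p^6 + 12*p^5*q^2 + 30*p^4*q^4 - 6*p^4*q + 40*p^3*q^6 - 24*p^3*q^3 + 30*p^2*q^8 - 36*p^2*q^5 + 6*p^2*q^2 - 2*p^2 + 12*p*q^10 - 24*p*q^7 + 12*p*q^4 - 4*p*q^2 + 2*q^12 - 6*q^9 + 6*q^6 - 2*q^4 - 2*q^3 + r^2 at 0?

The Hessian of f at 0 is [[-4, 0, 0], [0, 0, 0], [0, 0, 2]] with rank 2, so corank 1. A Groebner basis of the Jacobian ideal J(f) in C{p,q,r} is {q^2, p, r}; counting standard monomials gives mu = 2. Corank 1: A-series; mu = 2 gives A_2.

A_2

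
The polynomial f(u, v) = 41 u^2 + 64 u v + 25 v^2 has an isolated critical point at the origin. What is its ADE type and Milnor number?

Type A_1, Milnor number mu = 1.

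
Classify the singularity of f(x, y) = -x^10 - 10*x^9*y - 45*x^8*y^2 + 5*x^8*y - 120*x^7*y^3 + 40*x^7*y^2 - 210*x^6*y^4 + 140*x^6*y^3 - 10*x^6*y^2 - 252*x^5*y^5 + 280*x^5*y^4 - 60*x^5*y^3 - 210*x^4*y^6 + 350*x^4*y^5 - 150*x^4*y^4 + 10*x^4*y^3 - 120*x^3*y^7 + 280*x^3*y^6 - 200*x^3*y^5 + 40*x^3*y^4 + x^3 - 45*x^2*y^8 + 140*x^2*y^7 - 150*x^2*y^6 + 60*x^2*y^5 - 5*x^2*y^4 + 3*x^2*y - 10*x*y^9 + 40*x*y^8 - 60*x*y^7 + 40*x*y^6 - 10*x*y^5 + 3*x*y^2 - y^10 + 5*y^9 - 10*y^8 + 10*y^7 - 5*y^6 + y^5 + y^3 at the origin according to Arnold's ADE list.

The Hessian of f at 0 has rank 0. Corank 2; j^3 = (x + y)^3 is a perfect cube, so E-series; the 5-jet and mu = 8 give E_8.

E8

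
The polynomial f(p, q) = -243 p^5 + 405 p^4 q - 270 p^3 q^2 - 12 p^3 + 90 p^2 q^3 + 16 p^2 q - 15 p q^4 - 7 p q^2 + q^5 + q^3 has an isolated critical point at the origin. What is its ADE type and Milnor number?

Type D_6, Milnor number mu = 6.

The Hessian of f at 0 is [[0, 0], [0, 0]] with rank 0, so corank 2. A Groebner basis of the Jacobian ideal J(f) in C{p,q} is {-32*p*q/15 + q^4 + 16*q^2/15, p*q^2 - q^3/2, p^2 - 5*p*q/6 + q^2/6}; counting standard monomials gives mu = 6. Corank 2; j^3 = -(2*p - q)^2*(3*p - q) has shape L^2 M (L != M), so D-series; mu = 6 gives D_6.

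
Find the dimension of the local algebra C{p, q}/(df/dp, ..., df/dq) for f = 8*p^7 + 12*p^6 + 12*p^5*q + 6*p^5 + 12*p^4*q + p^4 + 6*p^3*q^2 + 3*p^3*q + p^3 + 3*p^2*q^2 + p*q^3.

7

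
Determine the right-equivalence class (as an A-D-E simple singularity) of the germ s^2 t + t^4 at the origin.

D_{5}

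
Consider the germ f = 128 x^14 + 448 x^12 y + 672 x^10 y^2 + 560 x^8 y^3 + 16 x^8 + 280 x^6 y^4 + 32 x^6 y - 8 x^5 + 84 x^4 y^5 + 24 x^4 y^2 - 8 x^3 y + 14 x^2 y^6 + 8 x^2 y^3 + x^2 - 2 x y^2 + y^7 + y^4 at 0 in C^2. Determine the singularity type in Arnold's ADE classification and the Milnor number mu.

The Hessian of f at 0 has rank 1. Corank 1: A-series; mu = 6 gives A_6.

Type A6, Milnor number mu = 6.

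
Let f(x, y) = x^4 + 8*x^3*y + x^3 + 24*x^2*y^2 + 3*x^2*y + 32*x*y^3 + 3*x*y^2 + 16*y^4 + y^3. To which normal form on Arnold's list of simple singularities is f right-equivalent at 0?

E_6

The Hessian of f at 0 has rank 0. Corank 2; j^3 = (x + y)^3 is a perfect cube, so E-series; the 4-jet and mu = 6 give E_6.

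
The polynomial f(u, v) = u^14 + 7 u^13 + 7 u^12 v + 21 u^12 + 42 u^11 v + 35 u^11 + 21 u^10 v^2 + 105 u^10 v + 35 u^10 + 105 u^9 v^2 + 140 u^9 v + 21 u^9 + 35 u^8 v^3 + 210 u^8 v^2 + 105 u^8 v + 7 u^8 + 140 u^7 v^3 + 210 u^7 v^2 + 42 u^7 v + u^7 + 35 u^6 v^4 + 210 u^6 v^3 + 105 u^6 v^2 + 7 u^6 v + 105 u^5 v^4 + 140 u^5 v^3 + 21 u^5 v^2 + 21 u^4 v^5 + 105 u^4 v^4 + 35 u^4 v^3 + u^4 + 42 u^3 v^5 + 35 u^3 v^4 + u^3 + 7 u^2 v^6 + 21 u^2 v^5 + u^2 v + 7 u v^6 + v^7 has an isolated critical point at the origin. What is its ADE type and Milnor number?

Type D_8, Milnor number mu = 8.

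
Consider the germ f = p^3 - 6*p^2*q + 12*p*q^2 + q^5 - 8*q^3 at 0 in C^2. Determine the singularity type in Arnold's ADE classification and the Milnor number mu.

Type E8, Milnor number mu = 8.

The Hessian of f at 0 has rank 0. Corank 2; j^3 = (p - 2*q)^3 is a perfect cube, so E-series; the 5-jet and mu = 8 give E_8.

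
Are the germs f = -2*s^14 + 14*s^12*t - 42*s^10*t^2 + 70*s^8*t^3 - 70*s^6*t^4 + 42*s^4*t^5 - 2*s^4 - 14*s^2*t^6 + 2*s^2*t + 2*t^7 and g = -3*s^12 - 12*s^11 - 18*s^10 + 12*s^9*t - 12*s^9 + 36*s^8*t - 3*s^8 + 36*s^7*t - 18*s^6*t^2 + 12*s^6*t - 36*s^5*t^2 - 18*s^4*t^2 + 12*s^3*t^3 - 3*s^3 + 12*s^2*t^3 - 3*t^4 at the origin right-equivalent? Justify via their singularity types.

No.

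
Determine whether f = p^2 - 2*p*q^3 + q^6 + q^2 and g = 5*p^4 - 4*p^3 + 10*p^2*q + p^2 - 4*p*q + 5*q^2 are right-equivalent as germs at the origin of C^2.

Yes.

The Hessian of f at 0 has rank 2. Corank 0: nondegenerate Morse point, so A_1. The Hessian of g at 0 has rank 2. Corank 0: nondegenerate Morse point, so A_1. Both have type A_1, hence right-equivalent.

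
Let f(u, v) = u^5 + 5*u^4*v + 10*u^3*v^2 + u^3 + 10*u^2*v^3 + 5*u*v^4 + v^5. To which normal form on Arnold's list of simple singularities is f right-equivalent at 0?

The Hessian of f at 0 has rank 0. Corank 2; j^3 = u^3 is a perfect cube, so E-series; the 5-jet and mu = 8 give E_8.

E_{8}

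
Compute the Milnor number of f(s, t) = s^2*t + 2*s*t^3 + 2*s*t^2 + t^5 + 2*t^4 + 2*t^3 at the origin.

4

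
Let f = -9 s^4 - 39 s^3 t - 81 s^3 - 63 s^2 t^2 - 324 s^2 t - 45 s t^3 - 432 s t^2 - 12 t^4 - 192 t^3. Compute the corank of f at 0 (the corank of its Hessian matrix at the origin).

2

Hessian at 0 has rank 0.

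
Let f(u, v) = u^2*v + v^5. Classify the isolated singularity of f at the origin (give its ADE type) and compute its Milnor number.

The Hessian of f at 0 has rank 0. Corank 2; j^3 = u^2*v has shape L^2 M (L != M), so D-series; mu = 6 gives D_6.

Type D_{6}, Milnor number mu = 6.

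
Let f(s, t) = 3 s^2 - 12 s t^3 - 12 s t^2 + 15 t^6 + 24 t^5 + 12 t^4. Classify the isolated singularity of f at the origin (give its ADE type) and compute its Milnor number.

The Hessian of f at 0 has rank 1. Corank 1: A-series; mu = 5 gives A_5.

Type A_{5}, Milnor number mu = 5.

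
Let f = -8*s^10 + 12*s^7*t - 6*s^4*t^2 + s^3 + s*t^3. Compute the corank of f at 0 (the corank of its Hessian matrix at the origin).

2

Hessian at 0 has rank 0.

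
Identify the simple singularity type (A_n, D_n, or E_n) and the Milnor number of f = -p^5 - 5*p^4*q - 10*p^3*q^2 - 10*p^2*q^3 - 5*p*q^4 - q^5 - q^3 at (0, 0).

Type E8, Milnor number mu = 8.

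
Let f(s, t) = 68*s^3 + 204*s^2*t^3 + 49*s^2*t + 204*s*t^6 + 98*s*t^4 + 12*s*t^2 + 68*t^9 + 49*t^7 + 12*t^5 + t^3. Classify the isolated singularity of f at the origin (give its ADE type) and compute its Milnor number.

Type D_4, Milnor number mu = 4.

The Hessian of f at 0 has rank 0. Corank 2; j^3 = (4*s + t)*(17*s^2 + 8*s*t + t^2) splits into three distinct lines over C (the quadratic factor has nonzero discriminant), so D_4.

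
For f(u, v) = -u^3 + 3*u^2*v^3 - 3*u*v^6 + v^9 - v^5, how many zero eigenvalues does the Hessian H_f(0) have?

2

The Hessian at 0 is [[0, 0], [0, 0]] of rank 0; hence corank 2.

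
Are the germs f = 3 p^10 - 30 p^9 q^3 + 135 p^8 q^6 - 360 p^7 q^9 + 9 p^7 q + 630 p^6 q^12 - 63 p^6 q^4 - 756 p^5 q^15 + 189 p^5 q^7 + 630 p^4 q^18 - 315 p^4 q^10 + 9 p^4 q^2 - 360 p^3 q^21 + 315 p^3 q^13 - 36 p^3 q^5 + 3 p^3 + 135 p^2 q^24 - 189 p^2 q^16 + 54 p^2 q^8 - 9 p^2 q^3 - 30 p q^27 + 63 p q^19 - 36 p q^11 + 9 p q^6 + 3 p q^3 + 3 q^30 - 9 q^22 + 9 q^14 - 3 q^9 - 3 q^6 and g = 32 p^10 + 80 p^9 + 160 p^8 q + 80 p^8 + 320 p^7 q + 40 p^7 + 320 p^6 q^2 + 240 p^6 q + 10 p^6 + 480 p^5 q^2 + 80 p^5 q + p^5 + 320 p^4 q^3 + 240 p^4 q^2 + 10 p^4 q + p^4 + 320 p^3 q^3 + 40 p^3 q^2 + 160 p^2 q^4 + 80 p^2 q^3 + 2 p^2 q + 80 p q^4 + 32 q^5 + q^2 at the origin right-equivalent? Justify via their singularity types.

The Hessian of f at 0 is [[0, 0], [0, 0]] with rank 0, so corank 2. A Groebner basis of the Jacobian ideal J(f) in C{p,q} is {p^3, p*q^2, 3*p^2 + q^3}; counting standard monomials gives mu = 7. Corank 2; j^3 = 3*p^3 is a perfect cube, so E-series; the 4-jet and mu = 7 give E_7. The Hessian of g at 0 is [[0, 0], [0, 2]] with rank 1, so corank 1. A Groebner basis of the Jacobian ideal J(g) in C{p,q} is {p^2 + q, q^2}; counting standard monomials gives mu = 4. Corank 1: A-series; mu = 4 gives A_4. f is E_7 but g is A_4, hence not right-equivalent.

No.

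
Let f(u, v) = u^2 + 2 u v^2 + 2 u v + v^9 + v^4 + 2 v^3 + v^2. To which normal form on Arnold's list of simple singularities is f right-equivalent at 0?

The Hessian of f at 0 has rank 1. Corank 1: A-series; mu = 8 gives A_8.

A_8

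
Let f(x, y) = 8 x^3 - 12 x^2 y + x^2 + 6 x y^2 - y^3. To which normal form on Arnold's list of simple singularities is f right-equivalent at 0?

A_{2}

The Hessian of f at 0 has rank 1. Corank 1: A-series; mu = 2 gives A_2.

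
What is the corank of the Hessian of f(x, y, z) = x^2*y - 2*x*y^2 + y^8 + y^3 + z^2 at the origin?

2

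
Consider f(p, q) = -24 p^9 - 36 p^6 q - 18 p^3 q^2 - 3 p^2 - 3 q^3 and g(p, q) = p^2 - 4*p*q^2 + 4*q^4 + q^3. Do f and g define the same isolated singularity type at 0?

Yes.

The Hessian of f at 0 is [[-6, 0], [0, 0]] with rank 1, so corank 1. A Groebner basis of the Jacobian ideal J(f) in C{p,q} is {q^2, p}; counting standard monomials gives mu = 2. Corank 1: A-series; mu = 2 gives A_2. The Hessian of g at 0 is [[2, 0], [0, 0]] with rank 1, so corank 1. A Groebner basis of the Jacobian ideal J(g) in C{p,q} is {q^2, p}; counting standard monomials gives mu = 2. Corank 1: A-series; mu = 2 gives A_2. Both have type A_2, hence right-equivalent.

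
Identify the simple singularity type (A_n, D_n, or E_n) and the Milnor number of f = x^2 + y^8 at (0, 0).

The Hessian of f at 0 is [[2, 0], [0, 0]] with rank 1, so corank 1. A Groebner basis of the Jacobian ideal J(f) in C{x,y} is {y^7, x}; counting standard monomials gives mu = 7. Corank 1: A-series; mu = 7 gives A_7.

Type A_{7}, Milnor number mu = 7.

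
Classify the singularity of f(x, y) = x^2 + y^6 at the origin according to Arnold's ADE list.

A_5

The Hessian of f at 0 has rank 1. Corank 1: A-series; mu = 5 gives A_5.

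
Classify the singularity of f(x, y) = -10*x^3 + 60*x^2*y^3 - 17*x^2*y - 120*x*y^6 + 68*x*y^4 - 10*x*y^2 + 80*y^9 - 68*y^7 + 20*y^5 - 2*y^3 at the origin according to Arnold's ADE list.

D_4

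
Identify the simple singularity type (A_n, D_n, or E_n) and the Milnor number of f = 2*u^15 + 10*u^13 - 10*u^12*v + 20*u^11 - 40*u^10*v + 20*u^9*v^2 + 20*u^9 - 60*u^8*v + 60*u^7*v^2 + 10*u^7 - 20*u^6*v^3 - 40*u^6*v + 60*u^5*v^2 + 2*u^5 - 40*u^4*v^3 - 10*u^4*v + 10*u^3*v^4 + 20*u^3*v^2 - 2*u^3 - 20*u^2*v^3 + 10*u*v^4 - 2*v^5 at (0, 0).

The Hessian of f at 0 has rank 0. Corank 2; j^3 = -2*u^3 is a perfect cube, so E-series; the 5-jet and mu = 8 give E_8.

Type E8, Milnor number mu = 8.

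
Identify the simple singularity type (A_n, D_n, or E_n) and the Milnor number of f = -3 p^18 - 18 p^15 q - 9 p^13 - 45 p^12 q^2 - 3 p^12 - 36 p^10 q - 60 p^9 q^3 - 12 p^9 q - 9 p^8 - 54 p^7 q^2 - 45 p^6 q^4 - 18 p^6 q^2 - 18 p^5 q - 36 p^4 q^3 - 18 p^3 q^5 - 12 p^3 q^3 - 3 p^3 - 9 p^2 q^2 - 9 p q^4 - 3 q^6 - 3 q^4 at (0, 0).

The Hessian of f at 0 is [[0, 0], [0, 0]] with rank 0, so corank 2. A Groebner basis of the Jacobian ideal J(f) in C{p,q} is {p^3, p^2*q, p^2/2 + p*q^2, q^3}; counting standard monomials gives mu = 6. Corank 2; j^3 = -3*p^3 is a perfect cube, so E-series; the 4-jet and mu = 6 give E_6.

Type E6, Milnor number mu = 6.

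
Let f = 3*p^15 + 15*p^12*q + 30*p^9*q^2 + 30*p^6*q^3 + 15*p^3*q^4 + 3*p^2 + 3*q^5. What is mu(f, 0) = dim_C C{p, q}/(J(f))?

4

The Hessian of f at 0 is [[6, 0], [0, 0]] with rank 1, so corank 1. A Groebner basis of the Jacobian ideal J(f) in C{p,q} is {q^4, p}; counting standard monomials gives mu = 4. Corank 1: A-series; mu = 4 gives A_4.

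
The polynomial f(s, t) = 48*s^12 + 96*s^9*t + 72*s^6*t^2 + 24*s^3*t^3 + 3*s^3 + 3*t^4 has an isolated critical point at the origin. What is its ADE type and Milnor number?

Type E_6, Milnor number mu = 6.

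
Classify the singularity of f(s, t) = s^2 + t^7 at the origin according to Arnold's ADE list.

The Hessian of f at 0 has rank 1. Corank 1: A-series; mu = 6 gives A_6.

A_6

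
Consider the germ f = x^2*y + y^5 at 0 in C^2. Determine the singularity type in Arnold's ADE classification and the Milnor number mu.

Type D6, Milnor number mu = 6.

The Hessian of f at 0 has rank 0. Corank 2; j^3 = x^2*y has shape L^2 M (L != M), so D-series; mu = 6 gives D_6.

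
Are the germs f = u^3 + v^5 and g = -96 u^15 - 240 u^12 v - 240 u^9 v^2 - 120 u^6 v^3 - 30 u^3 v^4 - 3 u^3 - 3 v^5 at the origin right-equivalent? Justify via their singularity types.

The Hessian of f at 0 has rank 0. Corank 2; j^3 = u^3 is a perfect cube, so E-series; the 5-jet and mu = 8 give E_8. The Hessian of g at 0 has rank 0. Corank 2; j^3 = -3*u^3 is a perfect cube, so E-series; the 5-jet and mu = 8 give E_8. Both have type E_8, hence right-equivalent.

Yes.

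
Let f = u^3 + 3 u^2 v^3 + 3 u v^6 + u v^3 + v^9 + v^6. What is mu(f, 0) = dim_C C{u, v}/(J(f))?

7

The Hessian of f at 0 has rank 0. Corank 2; j^3 = u^3 is a perfect cube, so E-series; the 4-jet and mu = 7 give E_7.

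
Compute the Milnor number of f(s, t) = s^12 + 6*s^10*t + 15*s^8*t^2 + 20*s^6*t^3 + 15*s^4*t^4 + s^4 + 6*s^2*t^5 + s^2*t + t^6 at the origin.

7

The Hessian of f at 0 has rank 0. Corank 2; j^3 = s^2*t has shape L^2 M (L != M), so D-series; mu = 7 gives D_7.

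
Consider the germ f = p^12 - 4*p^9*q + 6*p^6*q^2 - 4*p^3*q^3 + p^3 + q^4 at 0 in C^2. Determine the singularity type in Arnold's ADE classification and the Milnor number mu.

Type E_6, Milnor number mu = 6.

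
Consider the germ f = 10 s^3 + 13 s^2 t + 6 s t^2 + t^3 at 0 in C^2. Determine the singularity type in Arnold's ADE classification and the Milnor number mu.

The Hessian of f at 0 has rank 0. Corank 2; j^3 = (2*s + t)*(5*s^2 + 4*s*t + t^2) splits into three distinct lines over C (the quadratic factor has nonzero discriminant), so D_4.

Type D4, Milnor number mu = 4.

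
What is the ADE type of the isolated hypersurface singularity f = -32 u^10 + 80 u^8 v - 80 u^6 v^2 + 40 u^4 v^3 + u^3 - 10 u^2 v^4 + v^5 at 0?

E_{8}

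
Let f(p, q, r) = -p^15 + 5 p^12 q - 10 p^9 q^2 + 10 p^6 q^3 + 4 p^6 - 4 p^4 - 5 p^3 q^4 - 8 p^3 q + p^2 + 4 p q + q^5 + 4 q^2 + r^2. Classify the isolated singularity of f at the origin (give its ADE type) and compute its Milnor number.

Type A_4, Milnor number mu = 4.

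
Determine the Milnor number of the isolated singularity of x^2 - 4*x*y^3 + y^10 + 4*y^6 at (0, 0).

9

The Hessian of f at 0 has rank 1. Corank 1: A-series; mu = 9 gives A_9.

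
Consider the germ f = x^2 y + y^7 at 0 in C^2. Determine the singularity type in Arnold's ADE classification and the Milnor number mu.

The Hessian of f at 0 has rank 0. Corank 2; j^3 = x^2*y has shape L^2 M (L != M), so D-series; mu = 8 gives D_8.

Type D_8, Milnor number mu = 8.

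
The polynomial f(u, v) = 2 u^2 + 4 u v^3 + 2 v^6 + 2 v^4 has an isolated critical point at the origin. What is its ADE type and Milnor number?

Type A_3, Milnor number mu = 3.

The Hessian of f at 0 has rank 1. Corank 1: A-series; mu = 3 gives A_3.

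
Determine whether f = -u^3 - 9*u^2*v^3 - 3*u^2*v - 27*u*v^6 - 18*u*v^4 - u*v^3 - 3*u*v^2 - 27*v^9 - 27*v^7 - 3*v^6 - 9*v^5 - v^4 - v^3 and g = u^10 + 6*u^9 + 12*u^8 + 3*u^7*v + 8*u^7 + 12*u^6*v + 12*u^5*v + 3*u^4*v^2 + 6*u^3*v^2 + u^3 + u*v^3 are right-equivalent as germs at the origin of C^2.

Yes.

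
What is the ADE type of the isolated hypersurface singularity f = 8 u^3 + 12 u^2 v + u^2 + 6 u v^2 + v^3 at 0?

A_{2}

The Hessian of f at 0 is [[2, 0], [0, 0]] with rank 1, so corank 1. A Groebner basis of the Jacobian ideal J(f) in C{u,v} is {v^2, u}; counting standard monomials gives mu = 2. Corank 1: A-series; mu = 2 gives A_2.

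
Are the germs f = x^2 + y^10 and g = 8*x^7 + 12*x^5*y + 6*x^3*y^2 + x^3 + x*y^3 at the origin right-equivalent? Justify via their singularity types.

No.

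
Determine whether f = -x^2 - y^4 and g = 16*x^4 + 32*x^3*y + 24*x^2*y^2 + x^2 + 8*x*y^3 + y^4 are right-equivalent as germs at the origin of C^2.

Yes.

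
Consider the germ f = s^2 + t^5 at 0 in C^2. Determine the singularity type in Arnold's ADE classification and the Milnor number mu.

Type A4, Milnor number mu = 4.

The Hessian of f at 0 has rank 1. Corank 1: A-series; mu = 4 gives A_4.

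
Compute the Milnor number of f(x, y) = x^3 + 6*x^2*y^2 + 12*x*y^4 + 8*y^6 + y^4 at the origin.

6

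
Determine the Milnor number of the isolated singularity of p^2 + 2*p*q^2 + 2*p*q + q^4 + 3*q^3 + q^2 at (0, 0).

The Hessian of f at 0 is [[2, 2], [2, 2]] with rank 1, so corank 1. A Groebner basis of the Jacobian ideal J(f) in C{p,q} is {q^2, p + q}; counting standard monomials gives mu = 2. Corank 1: A-series; mu = 2 gives A_2.

2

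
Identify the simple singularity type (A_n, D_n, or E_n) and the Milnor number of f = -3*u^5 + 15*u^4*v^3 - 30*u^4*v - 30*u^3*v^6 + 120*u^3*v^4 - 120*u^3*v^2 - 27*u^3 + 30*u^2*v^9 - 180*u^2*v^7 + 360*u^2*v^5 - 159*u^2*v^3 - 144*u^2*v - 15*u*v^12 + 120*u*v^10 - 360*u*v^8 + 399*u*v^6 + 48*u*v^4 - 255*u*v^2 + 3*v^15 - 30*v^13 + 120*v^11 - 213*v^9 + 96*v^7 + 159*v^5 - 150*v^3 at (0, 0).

Type D_{6}, Milnor number mu = 6.

The Hessian of f at 0 has rank 0. Corank 2; j^3 = -3*(u + 2*v)*(3*u + 5*v)^2 has shape L^2 M (L != M), so D-series; mu = 6 gives D_6.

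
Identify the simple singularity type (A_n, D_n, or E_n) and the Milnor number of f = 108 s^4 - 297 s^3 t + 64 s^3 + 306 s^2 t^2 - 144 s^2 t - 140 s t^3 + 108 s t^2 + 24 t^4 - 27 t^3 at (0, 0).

Type E_{7}, Milnor number mu = 7.

The Hessian of f at 0 is [[0, 0], [0, 0]] with rank 0, so corank 2. A Groebner basis of the Jacobian ideal J(f) in C{s,t} is {65536*s^2/3 - 32768*s*t + t^4 + 64*t^3/9 + 12288*t^2, s^3 + 272*s^2 - 408*s*t - t^3/3 + 153*t^2, s^2*t + 2240*s^2/9 - 1120*s*t/3 - 13*t^3/27 + 140*t^2, 512*s^2/3 + s*t^2 - 256*s*t - 25*t^3/36 + 96*t^2}; counting standard monomials gives mu = 7. Corank 2; j^3 = (4*s - 3*t)^3 is a perfect cube, so E-series; the 4-jet and mu = 7 give E_7.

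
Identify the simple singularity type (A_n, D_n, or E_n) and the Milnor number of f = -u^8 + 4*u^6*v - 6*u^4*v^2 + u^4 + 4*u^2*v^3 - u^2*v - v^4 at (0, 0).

Type D5, Milnor number mu = 5.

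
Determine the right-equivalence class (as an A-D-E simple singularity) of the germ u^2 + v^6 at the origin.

A5

The Hessian of f at 0 is [[2, 0], [0, 0]] with rank 1, so corank 1. A Groebner basis of the Jacobian ideal J(f) in C{u,v} is {v^5, u}; counting standard monomials gives mu = 5. Corank 1: A-series; mu = 5 gives A_5.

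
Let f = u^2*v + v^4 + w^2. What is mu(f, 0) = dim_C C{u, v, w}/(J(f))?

5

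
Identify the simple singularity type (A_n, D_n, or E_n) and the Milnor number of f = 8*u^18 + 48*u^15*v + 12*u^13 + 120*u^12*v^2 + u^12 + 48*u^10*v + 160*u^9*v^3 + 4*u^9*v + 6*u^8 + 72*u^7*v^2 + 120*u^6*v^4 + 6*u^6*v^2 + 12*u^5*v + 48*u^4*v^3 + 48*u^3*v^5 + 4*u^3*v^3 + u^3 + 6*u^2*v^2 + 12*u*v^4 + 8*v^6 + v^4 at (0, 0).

Type E_{6}, Milnor number mu = 6.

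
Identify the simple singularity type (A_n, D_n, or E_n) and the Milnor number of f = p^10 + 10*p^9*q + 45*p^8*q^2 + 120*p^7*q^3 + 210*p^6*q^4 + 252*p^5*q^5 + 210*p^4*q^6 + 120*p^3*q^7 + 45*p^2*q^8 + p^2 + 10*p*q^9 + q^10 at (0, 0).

Type A_{9}, Milnor number mu = 9.

The Hessian of f at 0 has rank 1. Corank 1: A-series; mu = 9 gives A_9.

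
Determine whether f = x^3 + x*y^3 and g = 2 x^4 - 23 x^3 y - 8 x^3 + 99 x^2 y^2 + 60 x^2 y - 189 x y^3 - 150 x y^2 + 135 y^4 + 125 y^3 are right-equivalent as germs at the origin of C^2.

Yes.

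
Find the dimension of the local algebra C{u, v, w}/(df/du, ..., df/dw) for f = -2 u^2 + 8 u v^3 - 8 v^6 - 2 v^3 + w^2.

2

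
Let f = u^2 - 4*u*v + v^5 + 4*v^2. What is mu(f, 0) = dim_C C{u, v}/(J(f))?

4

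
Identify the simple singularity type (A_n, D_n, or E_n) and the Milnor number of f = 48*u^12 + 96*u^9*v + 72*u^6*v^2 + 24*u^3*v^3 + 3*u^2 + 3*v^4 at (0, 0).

Type A3, Milnor number mu = 3.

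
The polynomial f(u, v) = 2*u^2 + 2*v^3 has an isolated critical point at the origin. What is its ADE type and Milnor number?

The Hessian of f at 0 has rank 1. Corank 1: A-series; mu = 2 gives A_2.

Type A_{2}, Milnor number mu = 2.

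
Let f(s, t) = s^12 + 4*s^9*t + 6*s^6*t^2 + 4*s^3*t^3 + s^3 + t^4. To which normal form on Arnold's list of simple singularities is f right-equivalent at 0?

E_6

The Hessian of f at 0 is [[0, 0], [0, 0]] with rank 0, so corank 2. A Groebner basis of the Jacobian ideal J(f) in C{s,t} is {t^3, s^2}; counting standard monomials gives mu = 6. Corank 2; j^3 = s^3 is a perfect cube, so E-series; the 4-jet and mu = 6 give E_6.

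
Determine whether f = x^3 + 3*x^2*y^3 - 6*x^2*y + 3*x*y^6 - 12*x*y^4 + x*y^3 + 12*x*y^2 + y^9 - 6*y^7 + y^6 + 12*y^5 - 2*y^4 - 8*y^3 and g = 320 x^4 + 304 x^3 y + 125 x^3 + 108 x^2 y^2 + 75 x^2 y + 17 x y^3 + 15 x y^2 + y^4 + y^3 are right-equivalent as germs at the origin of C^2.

Yes.

The Hessian of f at 0 has rank 0. Corank 2; j^3 = (x - 2*y)^3 is a perfect cube, so E-series; the 4-jet and mu = 7 give E_7. The Hessian of g at 0 has rank 0. Corank 2; j^3 = (5*x + y)^3 is a perfect cube, so E-series; the 4-jet and mu = 7 give E_7. Both have type E_7, hence right-equivalent.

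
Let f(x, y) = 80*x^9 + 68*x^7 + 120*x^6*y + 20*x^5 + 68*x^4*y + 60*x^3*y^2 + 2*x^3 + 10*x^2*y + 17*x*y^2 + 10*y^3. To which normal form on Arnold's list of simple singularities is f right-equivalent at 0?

D_{4}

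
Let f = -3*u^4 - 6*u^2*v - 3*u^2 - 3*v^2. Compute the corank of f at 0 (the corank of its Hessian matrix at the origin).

0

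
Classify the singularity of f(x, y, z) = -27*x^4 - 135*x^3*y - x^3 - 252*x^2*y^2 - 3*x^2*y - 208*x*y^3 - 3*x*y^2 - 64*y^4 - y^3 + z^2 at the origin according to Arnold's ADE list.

E7

The Hessian of f at 0 has rank 1. Corank 2; j^3 = -(x + y)^3 is a perfect cube, so E-series; the 4-jet and mu = 7 give E_7.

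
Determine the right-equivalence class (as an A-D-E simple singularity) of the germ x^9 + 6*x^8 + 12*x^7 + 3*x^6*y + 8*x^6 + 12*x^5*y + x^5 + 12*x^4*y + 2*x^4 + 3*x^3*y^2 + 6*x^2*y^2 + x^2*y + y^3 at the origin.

D4

The Hessian of f at 0 is [[0, 0], [0, 0]] with rank 0, so corank 2. A Groebner basis of the Jacobian ideal J(f) in C{x,y} is {y^3, x^2 + 3*y^2, x*y}; counting standard monomials gives mu = 4. Corank 2; j^3 = y*(x^2 + y^2) splits into three distinct lines over C (the quadratic factor has nonzero discriminant), so D_4.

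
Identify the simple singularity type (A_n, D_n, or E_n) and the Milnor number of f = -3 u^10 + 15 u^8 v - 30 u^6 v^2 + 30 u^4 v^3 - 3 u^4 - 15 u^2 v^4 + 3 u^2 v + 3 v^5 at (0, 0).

Type D_{6}, Milnor number mu = 6.

The Hessian of f at 0 has rank 0. Corank 2; j^3 = 3*u^2*v has shape L^2 M (L != M), so D-series; mu = 6 gives D_6.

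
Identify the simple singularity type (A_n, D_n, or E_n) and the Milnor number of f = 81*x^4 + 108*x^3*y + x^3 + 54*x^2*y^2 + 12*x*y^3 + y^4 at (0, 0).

The Hessian of f at 0 has rank 0. Corank 2; j^3 = x^3 is a perfect cube, so E-series; the 4-jet and mu = 6 give E_6.

Type E_{6}, Milnor number mu = 6.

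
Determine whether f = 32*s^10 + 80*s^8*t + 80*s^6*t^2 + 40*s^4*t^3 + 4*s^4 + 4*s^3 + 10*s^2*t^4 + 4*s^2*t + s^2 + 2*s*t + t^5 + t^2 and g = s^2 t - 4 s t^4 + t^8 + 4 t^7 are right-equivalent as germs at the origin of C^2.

No.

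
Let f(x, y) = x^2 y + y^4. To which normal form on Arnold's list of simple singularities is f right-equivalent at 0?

D5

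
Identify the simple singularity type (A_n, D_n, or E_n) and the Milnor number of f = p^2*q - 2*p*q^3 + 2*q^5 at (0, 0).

Type D_{6}, Milnor number mu = 6.

The Hessian of f at 0 has rank 0. Corank 2; j^3 = p^2*q has shape L^2 M (L != M), so D-series; mu = 6 gives D_6.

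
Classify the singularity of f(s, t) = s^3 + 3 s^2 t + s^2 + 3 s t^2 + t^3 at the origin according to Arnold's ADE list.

A_2

The Hessian of f at 0 is [[2, 0], [0, 0]] with rank 1, so corank 1. A Groebner basis of the Jacobian ideal J(f) in C{s,t} is {t^2, s}; counting standard monomials gives mu = 2. Corank 1: A-series; mu = 2 gives A_2.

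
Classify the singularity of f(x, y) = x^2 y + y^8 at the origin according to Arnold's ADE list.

D_9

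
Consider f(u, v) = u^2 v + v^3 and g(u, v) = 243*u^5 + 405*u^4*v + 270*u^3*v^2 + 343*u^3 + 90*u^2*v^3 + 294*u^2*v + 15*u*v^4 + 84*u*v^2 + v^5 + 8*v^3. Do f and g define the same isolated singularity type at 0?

No.

The Hessian of f at 0 is [[0, 0], [0, 0]] with rank 0, so corank 2. A Groebner basis of the Jacobian ideal J(f) in C{u,v} is {v^3, u^2 + 3*v^2, u*v}; counting standard monomials gives mu = 4. Corank 2; j^3 = v*(u^2 + v^2) splits into three distinct lines over C (the quadratic factor has nonzero discriminant), so D_4. The Hessian of g at 0 is [[0, 0], [0, 0]] with rank 0, so corank 2. A Groebner basis of the Jacobian ideal J(g) in C{u,v} is {v^5, u*v^3 + 25*v^4/84, u^2 + 4*u*v/7 + 4*v^2/49}; counting standard monomials gives mu = 8. Corank 2; j^3 = (7*u + 2*v)^3 is a perfect cube, so E-series; the 5-jet and mu = 8 give E_8. f is D_4 but g is E_8, hence not right-equivalent.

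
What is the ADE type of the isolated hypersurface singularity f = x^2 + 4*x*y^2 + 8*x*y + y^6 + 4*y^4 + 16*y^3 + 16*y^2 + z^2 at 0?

A_{5}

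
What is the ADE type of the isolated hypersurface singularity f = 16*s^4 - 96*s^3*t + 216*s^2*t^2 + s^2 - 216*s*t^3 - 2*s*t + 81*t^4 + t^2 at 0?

The Hessian of f at 0 has rank 1. Corank 1: A-series; mu = 3 gives A_3.

A_{3}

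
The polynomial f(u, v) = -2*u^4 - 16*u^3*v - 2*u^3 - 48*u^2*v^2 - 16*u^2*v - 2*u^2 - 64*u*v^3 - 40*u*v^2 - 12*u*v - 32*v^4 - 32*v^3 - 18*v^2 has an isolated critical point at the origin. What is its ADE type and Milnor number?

Type A2, Milnor number mu = 2.

The Hessian of f at 0 has rank 1. Corank 1: A-series; mu = 2 gives A_2.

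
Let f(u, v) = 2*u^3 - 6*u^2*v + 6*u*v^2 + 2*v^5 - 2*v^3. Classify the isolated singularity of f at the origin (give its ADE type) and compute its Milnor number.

The Hessian of f at 0 has rank 0. Corank 2; j^3 = 2*(u - v)^3 is a perfect cube, so E-series; the 5-jet and mu = 8 give E_8.

Type E_{8}, Milnor number mu = 8.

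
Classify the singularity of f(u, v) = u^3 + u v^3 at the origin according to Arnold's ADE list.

E7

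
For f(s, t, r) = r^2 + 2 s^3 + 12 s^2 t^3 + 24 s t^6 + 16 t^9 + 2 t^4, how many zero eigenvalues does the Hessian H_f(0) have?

Hessian at 0 has rank 1.

2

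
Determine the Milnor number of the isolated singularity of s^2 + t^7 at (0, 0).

The Hessian of f at 0 is [[2, 0], [0, 0]] with rank 1, so corank 1. A Groebner basis of the Jacobian ideal J(f) in C{s,t} is {t^6, s}; counting standard monomials gives mu = 6. Corank 1: A-series; mu = 6 gives A_6.

6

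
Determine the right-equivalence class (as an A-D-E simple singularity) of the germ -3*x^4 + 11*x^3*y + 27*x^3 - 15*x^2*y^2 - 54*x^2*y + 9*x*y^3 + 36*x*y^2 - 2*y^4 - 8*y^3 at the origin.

E_7

The Hessian of f at 0 is [[0, 0], [0, 0]] with rank 0, so corank 2. A Groebner basis of the Jacobian ideal J(f) in C{x,y} is {19683*x^2 - 26244*x*y + y^4 + 27*y^3 + 8748*y^2, x^3 - 270*x^2 + 360*x*y - 2*y^3/3 - 120*y^2, x^2*y - 243*x^2 + 324*x*y - 7*y^3/9 - 108*y^2, -162*x^2 + x*y^2 + 216*x*y - 8*y^3/9 - 72*y^2}; counting standard monomials gives mu = 7. Corank 2; j^3 = (3*x - 2*y)^3 is a perfect cube, so E-series; the 4-jet and mu = 7 give E_7.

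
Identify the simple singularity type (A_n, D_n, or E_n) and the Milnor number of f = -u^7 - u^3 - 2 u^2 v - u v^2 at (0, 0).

Type D_8, Milnor number mu = 8.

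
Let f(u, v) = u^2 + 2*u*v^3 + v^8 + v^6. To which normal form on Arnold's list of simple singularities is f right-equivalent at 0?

The Hessian of f at 0 is [[2, 0], [0, 0]] with rank 1, so corank 1. A Groebner basis of the Jacobian ideal J(f) in C{u,v} is {u^3, u^2*v, u + v^3}; counting standard monomials gives mu = 7. Corank 1: A-series; mu = 7 gives A_7.

A_{7}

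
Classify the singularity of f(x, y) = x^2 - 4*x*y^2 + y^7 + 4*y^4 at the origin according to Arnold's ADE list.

A6

The Hessian of f at 0 is [[2, 0], [0, 0]] with rank 1, so corank 1. A Groebner basis of the Jacobian ideal J(f) in C{x,y} is {x^3, -x/2 + y^2}; counting standard monomials gives mu = 6. Corank 1: A-series; mu = 6 gives A_6.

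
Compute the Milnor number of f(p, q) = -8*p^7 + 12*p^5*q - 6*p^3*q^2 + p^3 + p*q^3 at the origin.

7

The Hessian of f at 0 has rank 0. Corank 2; j^3 = p^3 is a perfect cube, so E-series; the 4-jet and mu = 7 give E_7.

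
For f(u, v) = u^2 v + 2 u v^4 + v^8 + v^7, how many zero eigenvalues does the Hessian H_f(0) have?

2

The Hessian at 0 is [[0, 0], [0, 0]] of rank 0; hence corank 2.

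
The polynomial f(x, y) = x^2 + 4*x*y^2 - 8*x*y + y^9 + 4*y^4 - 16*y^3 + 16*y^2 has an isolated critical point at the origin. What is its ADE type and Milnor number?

Type A8, Milnor number mu = 8.

The Hessian of f at 0 has rank 1. Corank 1: A-series; mu = 8 gives A_8.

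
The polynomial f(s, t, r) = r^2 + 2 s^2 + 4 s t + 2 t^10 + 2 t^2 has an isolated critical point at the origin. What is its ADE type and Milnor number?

Type A9, Milnor number mu = 9.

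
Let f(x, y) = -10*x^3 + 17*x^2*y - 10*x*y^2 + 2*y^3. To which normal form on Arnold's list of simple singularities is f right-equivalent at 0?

The Hessian of f at 0 has rank 0. Corank 2; j^3 = -(2*x - y)*(5*x^2 - 6*x*y + 2*y^2) splits into three distinct lines over C (the quadratic factor has nonzero discriminant), so D_4.

D4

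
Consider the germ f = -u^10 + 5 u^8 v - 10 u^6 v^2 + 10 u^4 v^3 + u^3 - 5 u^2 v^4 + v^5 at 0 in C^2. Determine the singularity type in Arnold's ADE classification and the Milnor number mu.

Type E_{8}, Milnor number mu = 8.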